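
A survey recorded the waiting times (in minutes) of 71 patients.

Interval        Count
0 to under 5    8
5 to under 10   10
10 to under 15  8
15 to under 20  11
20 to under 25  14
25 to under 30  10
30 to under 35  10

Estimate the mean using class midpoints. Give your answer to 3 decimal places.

18.345

Midpoints: 2.5, 7.5, 12.5, 17.5, 22.5, 27.5, 32.5
Σfm = 8×2.5 + 10×7.5 + 8×12.5 + 11×17.5 + 14×22.5 + 10×27.5 + 10×32.5 = 1302.5
n = Σf = 71
Mean = 1302.5 / 71 = 18.3451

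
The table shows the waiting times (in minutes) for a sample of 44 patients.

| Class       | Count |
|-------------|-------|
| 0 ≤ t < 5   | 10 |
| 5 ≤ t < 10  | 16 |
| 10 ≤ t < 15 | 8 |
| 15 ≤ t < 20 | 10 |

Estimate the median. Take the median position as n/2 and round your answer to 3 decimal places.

8.750

Cumulative frequencies: 10, 26, 34, 44
n = 44; position = n/2 = 22.
This falls in the class 5 ≤ t < 10: L = 5, F = 10, f = 16, h = 5.
Median ≈ 5 + ((22 − 10) / 16) × 5 = 8.7500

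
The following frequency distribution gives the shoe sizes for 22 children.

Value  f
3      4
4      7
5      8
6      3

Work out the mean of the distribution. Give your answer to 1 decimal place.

4.5

Values: 3, 4, 5, 6
Σfx = 4×3 + 7×4 + 8×5 + 3×6 = 98
n = Σf = 22
Mean = 98 / 22 = 4.4545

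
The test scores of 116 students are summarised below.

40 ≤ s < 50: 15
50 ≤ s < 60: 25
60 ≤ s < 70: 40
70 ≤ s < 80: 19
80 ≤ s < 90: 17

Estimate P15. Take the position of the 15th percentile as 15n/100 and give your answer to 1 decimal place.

51.0

Cumulative frequencies: 15, 40, 80, 99, 116
n = 116; position = 15n/100 = 17.4.
This falls in the class 50 ≤ s < 60: L = 50, F = 15, f = 25, h = 10.
15th percentile ≈ 50 + ((17.4 − 15) / 25) × 10 = 50.9600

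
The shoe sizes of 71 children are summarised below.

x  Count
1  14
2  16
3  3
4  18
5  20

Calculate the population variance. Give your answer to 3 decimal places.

Values: 1, 2, 3, 4, 5
n = 71, Σfx = 227, mean = 3.1972
Σfx² = 893
Σf(x − x̄)² = Σfx² − (Σfx)²/n = 893 − 227²/71 = 167.2394
Population variance = 167.2394 / 71 = 2.3555

2.355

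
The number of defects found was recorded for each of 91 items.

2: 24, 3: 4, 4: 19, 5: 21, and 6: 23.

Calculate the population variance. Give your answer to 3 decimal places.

2.313

Values: 2, 3, 4, 5, 6
n = 91, Σfx = 379, mean = 4.1648
Σfx² = 1789
Σf(x − x̄)² = Σfx² − (Σfx)²/n = 1789 − 379²/91 = 210.5275
Population variance = 210.5275 / 91 = 2.3135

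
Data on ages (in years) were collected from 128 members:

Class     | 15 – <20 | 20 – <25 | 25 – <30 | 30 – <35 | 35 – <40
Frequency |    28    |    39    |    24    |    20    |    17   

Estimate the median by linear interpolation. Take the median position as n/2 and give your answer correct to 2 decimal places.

24.62

Cumulative frequencies: 28, 67, 91, 111, 128
n = 128; position = n/2 = 64.
This falls in the class 20 – <25: L = 20, F = 28, f = 39, h = 5.
Median ≈ 20 + ((64 − 28) / 39) × 5 = 24.6154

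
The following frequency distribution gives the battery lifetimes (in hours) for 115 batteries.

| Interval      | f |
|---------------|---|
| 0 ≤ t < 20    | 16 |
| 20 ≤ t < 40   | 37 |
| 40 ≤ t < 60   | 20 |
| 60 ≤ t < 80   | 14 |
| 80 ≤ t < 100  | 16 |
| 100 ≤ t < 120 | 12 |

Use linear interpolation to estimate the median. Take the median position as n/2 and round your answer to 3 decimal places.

44.500

Cumulative frequencies: 16, 53, 73, 87, 103, 115
n = 115; position = n/2 = 57.5.
This falls in the class 40 ≤ t < 60: L = 40, F = 53, f = 20, h = 20.
Median ≈ 40 + ((57.5 − 53) / 20) × 20 = 44.5000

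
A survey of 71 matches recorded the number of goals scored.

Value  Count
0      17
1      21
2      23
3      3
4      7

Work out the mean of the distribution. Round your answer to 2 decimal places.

Values: 0, 1, 2, 3, 4
Σfx = 17×0 + 21×1 + 23×2 + 3×3 + 7×4 = 104
n = Σf = 71
Mean = 104 / 71 = 1.4648

1.46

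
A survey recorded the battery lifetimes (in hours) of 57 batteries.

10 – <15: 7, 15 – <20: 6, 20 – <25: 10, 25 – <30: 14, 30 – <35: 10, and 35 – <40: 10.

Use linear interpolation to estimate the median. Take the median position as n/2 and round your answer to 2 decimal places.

26.96

Cumulative frequencies: 7, 13, 23, 37, 47, 57
n = 57; position = n/2 = 28.5.
This falls in the class 25 – <30: L = 25, F = 23, f = 14, h = 5.
Median ≈ 25 + ((28.5 − 23) / 14) × 5 = 26.9643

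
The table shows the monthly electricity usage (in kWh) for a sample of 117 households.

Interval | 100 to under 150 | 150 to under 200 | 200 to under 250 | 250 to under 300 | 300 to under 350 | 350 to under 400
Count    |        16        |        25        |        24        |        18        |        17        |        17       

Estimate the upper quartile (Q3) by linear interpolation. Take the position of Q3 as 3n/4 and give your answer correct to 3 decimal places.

Cumulative frequencies: 16, 41, 65, 83, 100, 117
n = 117; position = 3n/4 = 87.75.
This falls in the class 300 to under 350: L = 300, F = 83, f = 17, h = 50.
Upper quartile ≈ 300 + ((87.75 − 83) / 17) × 50 = 313.9706

313.971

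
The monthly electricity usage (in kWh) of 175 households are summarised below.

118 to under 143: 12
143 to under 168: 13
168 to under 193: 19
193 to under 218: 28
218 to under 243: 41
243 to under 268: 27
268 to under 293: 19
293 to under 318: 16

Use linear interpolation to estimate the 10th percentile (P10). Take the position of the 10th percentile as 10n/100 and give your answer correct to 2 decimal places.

153.58

Cumulative frequencies: 12, 25, 44, 72, 113, 140, 159, 175
n = 175; position = 10n/100 = 17.5.
This falls in the class 143 to under 168: L = 143, F = 12, f = 13, h = 25.
10th percentile ≈ 143 + ((17.5 − 12) / 13) × 25 = 153.5769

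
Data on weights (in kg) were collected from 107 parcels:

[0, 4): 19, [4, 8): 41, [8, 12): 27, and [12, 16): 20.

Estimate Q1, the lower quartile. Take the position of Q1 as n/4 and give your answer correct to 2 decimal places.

Cumulative frequencies: 19, 60, 87, 107
n = 107; position = n/4 = 26.75.
This falls in the class [4, 8): L = 4, F = 19, f = 41, h = 4.
Lower quartile ≈ 4 + ((26.75 − 19) / 41) × 4 = 4.7561

4.76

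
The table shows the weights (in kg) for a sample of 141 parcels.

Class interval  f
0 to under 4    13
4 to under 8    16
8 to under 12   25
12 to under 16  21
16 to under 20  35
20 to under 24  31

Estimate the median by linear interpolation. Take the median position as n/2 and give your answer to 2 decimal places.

15.14

Cumulative frequencies: 13, 29, 54, 75, 110, 141
n = 141; position = n/2 = 70.5.
This falls in the class 12 to under 16: L = 12, F = 54, f = 21, h = 4.
Median ≈ 12 + ((70.5 − 54) / 21) × 4 = 15.1429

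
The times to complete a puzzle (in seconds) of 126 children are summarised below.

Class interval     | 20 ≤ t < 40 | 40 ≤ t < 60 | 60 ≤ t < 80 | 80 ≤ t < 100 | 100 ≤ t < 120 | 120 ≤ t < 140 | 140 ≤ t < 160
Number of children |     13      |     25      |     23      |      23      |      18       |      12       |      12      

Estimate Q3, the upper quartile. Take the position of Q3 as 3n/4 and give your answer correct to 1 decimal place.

Cumulative frequencies: 13, 38, 61, 84, 102, 114, 126
n = 126; position = 3n/4 = 94.5.
This falls in the class 100 ≤ t < 120: L = 100, F = 84, f = 18, h = 20.
Upper quartile ≈ 100 + ((94.5 − 84) / 18) × 20 = 111.6667

111.7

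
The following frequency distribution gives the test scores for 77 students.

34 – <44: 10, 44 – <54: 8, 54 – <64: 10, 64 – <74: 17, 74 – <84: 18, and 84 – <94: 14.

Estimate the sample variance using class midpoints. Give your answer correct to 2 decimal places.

Midpoints: 39, 49, 59, 69, 79, 89
n = 77, Σfm = 5213, mean = 67.7013
Σfm² = 373397
Σf(m − x̄)² = Σfm² − (Σfm)²/n = 373397 − 5213²/77 = 20470.1299
Sample variance = 20470.1299 / 76 = 269.3438

269.34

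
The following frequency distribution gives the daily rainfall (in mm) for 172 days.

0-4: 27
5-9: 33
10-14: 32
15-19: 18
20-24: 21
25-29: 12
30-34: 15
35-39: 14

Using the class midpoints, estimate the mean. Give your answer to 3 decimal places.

16.041

Midpoints: 2, 7, 12, 17, 22, 27, 32, 37
Σfm = 27×2 + 33×7 + 32×12 + 18×17 + 21×22 + 12×27 + 15×32 + 14×37 = 2759
n = Σf = 172
Mean = 2759 / 172 = 16.0407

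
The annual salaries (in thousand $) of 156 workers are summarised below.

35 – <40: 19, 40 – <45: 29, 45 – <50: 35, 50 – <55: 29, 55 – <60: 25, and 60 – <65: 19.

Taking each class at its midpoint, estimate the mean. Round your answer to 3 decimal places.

49.712

Midpoints: 37.5, 42.5, 47.5, 52.5, 57.5, 62.5
Σfm = 19×37.5 + 29×42.5 + 35×47.5 + 29×52.5 + 25×57.5 + 19×62.5 = 7755
n = Σf = 156
Mean = 7755 / 156 = 49.7115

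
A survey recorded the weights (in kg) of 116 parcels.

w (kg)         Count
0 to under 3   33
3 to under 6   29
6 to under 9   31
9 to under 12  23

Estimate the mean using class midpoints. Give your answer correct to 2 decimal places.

Midpoints: 1.5, 4.5, 7.5, 10.5
Σfm = 33×1.5 + 29×4.5 + 31×7.5 + 23×10.5 = 654
n = Σf = 116
Mean = 654 / 116 = 5.6379

5.64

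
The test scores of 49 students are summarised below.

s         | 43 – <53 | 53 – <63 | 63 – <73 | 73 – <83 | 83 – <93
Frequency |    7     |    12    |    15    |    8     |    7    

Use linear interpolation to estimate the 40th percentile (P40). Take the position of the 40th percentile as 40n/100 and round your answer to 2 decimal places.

Cumulative frequencies: 7, 19, 34, 42, 49
n = 49; position = 40n/100 = 19.6.
This falls in the class 63 – <73: L = 63, F = 19, f = 15, h = 10.
40th percentile ≈ 63 + ((19.6 − 19) / 15) × 10 = 63.4000

63.40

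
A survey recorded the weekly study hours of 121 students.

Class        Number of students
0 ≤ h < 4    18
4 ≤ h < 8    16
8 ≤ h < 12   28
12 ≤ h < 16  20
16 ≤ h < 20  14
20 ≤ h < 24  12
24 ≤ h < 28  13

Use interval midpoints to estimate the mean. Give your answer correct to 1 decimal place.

Midpoints: 2, 6, 10, 14, 18, 22, 26
Σfm = 18×2 + 16×6 + 28×10 + 20×14 + 14×18 + 12×22 + 13×26 = 1546
n = Σf = 121
Mean = 1546 / 121 = 12.7769

12.8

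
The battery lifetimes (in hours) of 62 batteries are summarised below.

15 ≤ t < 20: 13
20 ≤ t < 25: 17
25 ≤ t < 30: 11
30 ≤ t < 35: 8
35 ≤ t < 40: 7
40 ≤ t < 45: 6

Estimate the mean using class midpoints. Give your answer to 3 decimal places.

Midpoints: 17.5, 22.5, 27.5, 32.5, 37.5, 42.5
Σfm = 13×17.5 + 17×22.5 + 11×27.5 + 8×32.5 + 7×37.5 + 6×42.5 = 1690
n = Σf = 62
Mean = 1690 / 62 = 27.2581

27.258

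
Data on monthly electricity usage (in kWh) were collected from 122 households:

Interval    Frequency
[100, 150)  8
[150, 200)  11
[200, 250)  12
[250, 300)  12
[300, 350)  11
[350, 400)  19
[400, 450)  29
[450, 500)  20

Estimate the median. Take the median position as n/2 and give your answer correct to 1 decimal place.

368.4

Cumulative frequencies: 8, 19, 31, 43, 54, 73, 102, 122
n = 122; position = n/2 = 61.
This falls in the class [350, 400): L = 350, F = 54, f = 19, h = 50.
Median ≈ 350 + ((61 − 54) / 19) × 50 = 368.4211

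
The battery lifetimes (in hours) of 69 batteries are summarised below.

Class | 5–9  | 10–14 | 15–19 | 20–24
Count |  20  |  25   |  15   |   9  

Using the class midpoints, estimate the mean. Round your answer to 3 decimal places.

Midpoints: 7, 12, 17, 22
Σfm = 20×7 + 25×12 + 15×17 + 9×22 = 893
n = Σf = 69
Mean = 893 / 69 = 12.9420

12.942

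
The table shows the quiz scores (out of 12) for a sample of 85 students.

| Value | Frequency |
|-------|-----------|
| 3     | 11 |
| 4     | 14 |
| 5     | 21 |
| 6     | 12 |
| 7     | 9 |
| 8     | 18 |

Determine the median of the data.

5

Cumulative frequencies: 11, 25, 46, 58, 67, 85
n = 85, so the median is the value in position (n+1)/2 = 43.
Position 43 falls at value 5.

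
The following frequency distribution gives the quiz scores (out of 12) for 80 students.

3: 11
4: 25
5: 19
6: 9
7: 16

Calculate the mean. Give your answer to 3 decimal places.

4.925

Values: 3, 4, 5, 6, 7
Σfx = 11×3 + 25×4 + 19×5 + 9×6 + 16×7 = 394
n = Σf = 80
Mean = 394 / 80 = 4.9250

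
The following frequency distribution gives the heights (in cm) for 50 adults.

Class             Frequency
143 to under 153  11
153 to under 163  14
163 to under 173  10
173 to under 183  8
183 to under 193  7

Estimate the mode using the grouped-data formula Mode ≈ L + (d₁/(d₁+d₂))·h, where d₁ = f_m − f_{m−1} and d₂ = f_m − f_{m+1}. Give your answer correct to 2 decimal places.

157.29

Modal class: 153 to under 163 (highest frequency 14).
d₁ = 14 − 11 = 3, d₂ = 14 − 10 = 4
Mode ≈ 153 + (3/(3+4)) × 10 = 153 + 4.2857 = 157.2857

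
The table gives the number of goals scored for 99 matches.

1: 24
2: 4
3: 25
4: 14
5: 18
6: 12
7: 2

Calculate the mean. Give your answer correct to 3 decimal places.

Values: 1, 2, 3, 4, 5, 6, 7
Σfx = 24×1 + 4×2 + 25×3 + 14×4 + 18×5 + 12×6 + 2×7 = 339
n = Σf = 99
Mean = 339 / 99 = 3.4242

3.424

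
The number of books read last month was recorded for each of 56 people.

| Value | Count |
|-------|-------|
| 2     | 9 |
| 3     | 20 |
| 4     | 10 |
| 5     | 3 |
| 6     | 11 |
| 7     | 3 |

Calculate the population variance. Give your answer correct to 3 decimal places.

2.316

Values: 2, 3, 4, 5, 6, 7
n = 56, Σfx = 220, mean = 3.9286
Σfx² = 994
Σf(x − x̄)² = Σfx² − (Σfx)²/n = 994 − 220²/56 = 129.7143
Population variance = 129.7143 / 56 = 2.3163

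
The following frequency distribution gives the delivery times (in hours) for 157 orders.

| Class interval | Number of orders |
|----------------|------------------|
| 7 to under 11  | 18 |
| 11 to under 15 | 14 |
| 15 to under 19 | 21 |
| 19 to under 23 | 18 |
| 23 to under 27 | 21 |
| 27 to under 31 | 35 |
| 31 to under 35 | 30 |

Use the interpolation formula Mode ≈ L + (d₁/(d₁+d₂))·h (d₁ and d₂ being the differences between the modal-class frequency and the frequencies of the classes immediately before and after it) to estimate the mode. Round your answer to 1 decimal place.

29.9

Modal class: 27 to under 31 (highest frequency 35).
d₁ = 35 − 21 = 14, d₂ = 35 − 30 = 5
Mode ≈ 27 + (14/(14+5)) × 4 = 27 + 2.9474 = 29.9474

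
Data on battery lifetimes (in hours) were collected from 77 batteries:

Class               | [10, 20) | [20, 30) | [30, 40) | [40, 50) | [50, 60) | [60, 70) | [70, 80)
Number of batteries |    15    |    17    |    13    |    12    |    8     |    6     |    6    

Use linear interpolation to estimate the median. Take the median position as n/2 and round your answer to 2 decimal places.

35.00

Cumulative frequencies: 15, 32, 45, 57, 65, 71, 77
n = 77; position = n/2 = 38.5.
This falls in the class [30, 40): L = 30, F = 32, f = 13, h = 10.
Median ≈ 30 + ((38.5 − 32) / 13) × 10 = 35.0000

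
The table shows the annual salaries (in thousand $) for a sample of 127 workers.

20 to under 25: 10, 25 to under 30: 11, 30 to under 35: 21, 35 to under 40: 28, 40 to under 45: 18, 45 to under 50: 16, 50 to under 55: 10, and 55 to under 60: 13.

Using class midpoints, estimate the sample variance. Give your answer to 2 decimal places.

Midpoints: 22.5, 27.5, 32.5, 37.5, 42.5, 47.5, 52.5, 57.5
n = 127, Σfm = 5057.5, mean = 39.8228
Σfm² = 214093.75
Σf(m − x̄)² = Σfm² − (Σfm)²/n = 214093.75 − 5057.5²/127 = 12689.7638
Sample variance = 12689.7638 / 126 = 100.7124

100.71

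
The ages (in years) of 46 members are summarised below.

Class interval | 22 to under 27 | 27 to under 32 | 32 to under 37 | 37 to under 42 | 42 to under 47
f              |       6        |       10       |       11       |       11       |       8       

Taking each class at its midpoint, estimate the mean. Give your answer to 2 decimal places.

Midpoints: 24.5, 29.5, 34.5, 39.5, 44.5
Σfm = 6×24.5 + 10×29.5 + 11×34.5 + 11×39.5 + 8×44.5 = 1612
n = Σf = 46
Mean = 1612 / 46 = 35.0435

35.04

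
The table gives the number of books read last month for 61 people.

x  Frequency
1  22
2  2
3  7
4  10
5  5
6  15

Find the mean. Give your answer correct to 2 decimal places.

3.31

Values: 1, 2, 3, 4, 5, 6
Σfx = 22×1 + 2×2 + 7×3 + 10×4 + 5×5 + 15×6 = 202
n = Σf = 61
Mean = 202 / 61 = 3.3115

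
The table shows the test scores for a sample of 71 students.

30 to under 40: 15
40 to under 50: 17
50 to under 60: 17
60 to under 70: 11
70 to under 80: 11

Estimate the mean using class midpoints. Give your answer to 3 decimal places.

Midpoints: 35, 45, 55, 65, 75
Σfm = 15×35 + 17×45 + 17×55 + 11×65 + 11×75 = 3765
n = Σf = 71
Mean = 3765 / 71 = 53.0282

53.028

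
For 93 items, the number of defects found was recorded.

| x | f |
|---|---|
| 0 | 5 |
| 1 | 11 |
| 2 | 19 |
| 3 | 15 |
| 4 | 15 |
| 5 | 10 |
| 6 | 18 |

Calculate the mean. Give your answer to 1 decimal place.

Values: 0, 1, 2, 3, 4, 5, 6
Σfx = 5×0 + 11×1 + 19×2 + 15×3 + 15×4 + 10×5 + 18×6 = 312
n = Σf = 93
Mean = 312 / 93 = 3.3548

3.4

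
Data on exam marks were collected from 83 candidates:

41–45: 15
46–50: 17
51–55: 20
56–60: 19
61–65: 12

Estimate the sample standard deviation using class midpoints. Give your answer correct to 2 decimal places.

6.62

Midpoints: 43, 48, 53, 58, 63
n = 83, Σfm = 4379, mean = 52.7590
Σfm² = 234627
Σf(m − x̄)² = Σfm² − (Σfm)²/n = 234627 − 4379²/83 = 3595.1807
Sample variance = 3595.1807 / 82 = 43.8437
Standard deviation = √43.8437 = 6.6215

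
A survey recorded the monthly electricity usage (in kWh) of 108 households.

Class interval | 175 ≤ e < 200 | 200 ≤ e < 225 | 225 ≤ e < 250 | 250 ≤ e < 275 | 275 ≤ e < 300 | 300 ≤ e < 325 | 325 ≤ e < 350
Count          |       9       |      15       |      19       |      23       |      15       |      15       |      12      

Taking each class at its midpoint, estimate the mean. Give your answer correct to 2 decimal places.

263.66

Midpoints: 187.5, 212.5, 237.5, 262.5, 287.5, 312.5, 337.5
Σfm = 9×187.5 + 15×212.5 + 19×237.5 + 23×262.5 + 15×287.5 + 15×312.5 + 12×337.5 = 28475
n = Σf = 108
Mean = 28475 / 108 = 263.6574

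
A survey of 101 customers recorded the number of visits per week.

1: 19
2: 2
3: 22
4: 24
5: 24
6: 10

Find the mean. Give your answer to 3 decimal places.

Values: 1, 2, 3, 4, 5, 6
Σfx = 19×1 + 2×2 + 22×3 + 24×4 + 24×5 + 10×6 = 365
n = Σf = 101
Mean = 365 / 101 = 3.6139

3.614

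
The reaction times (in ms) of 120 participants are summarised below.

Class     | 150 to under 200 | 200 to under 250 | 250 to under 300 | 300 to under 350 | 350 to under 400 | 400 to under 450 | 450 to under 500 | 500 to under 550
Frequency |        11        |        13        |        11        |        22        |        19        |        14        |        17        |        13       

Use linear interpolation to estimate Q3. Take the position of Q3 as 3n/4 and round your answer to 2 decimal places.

450.00

Cumulative frequencies: 11, 24, 35, 57, 76, 90, 107, 120
n = 120; position = 3n/4 = 90.
This falls in the class 400 to under 450: L = 400, F = 76, f = 14, h = 50.
Upper quartile ≈ 400 + ((90 − 76) / 14) × 50 = 450.0000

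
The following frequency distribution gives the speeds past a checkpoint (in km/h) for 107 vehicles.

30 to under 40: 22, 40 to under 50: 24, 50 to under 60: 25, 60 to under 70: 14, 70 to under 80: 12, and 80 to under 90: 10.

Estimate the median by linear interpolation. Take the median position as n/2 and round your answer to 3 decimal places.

53.000

Cumulative frequencies: 22, 46, 71, 85, 97, 107
n = 107; position = n/2 = 53.5.
This falls in the class 50 to under 60: L = 50, F = 46, f = 25, h = 10.
Median ≈ 50 + ((53.5 − 46) / 25) × 10 = 53.0000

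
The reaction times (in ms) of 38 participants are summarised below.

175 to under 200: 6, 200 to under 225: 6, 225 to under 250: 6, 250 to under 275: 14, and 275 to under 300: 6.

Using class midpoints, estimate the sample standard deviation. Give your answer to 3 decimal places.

Midpoints: 187.5, 212.5, 237.5, 262.5, 287.5
n = 38, Σfm = 9225, mean = 242.7632
Σfm² = 2280937.5
Σf(m − x̄)² = Σfm² − (Σfm)²/n = 2280937.5 − 9225²/38 = 41447.3684
Sample variance = 41447.3684 / 37 = 1120.1991
Standard deviation = √1120.1991 = 33.4694

33.469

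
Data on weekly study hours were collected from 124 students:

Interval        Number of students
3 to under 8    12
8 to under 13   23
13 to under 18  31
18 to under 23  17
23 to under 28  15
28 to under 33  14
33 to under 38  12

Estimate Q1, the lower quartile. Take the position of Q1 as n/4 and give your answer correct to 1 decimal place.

Cumulative frequencies: 12, 35, 66, 83, 98, 112, 124
n = 124; position = n/4 = 31.
This falls in the class 8 to under 13: L = 8, F = 12, f = 23, h = 5.
Lower quartile ≈ 8 + ((31 − 12) / 23) × 5 = 12.1304

12.1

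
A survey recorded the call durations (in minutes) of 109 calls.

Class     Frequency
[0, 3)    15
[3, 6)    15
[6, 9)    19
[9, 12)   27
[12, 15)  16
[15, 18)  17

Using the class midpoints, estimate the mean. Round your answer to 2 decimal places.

Midpoints: 1.5, 4.5, 7.5, 10.5, 13.5, 16.5
Σfm = 15×1.5 + 15×4.5 + 19×7.5 + 27×10.5 + 16×13.5 + 17×16.5 = 1012.5
n = Σf = 109
Mean = 1012.5 / 109 = 9.2890

9.29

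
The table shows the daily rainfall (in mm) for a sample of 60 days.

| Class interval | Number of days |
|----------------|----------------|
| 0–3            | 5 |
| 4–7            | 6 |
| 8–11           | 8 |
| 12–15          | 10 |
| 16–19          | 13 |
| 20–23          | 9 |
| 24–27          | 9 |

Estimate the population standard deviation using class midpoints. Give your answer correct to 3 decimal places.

Midpoints: 1.5, 5.5, 9.5, 13.5, 17.5, 21.5, 25.5
n = 60, Σfm = 902, mean = 15.0333
Σfm² = 16731
Σf(m − x̄)² = Σfm² − (Σfm)²/n = 16731 − 902²/60 = 3170.9333
Population variance = 3170.9333 / 60 = 52.8489
Standard deviation = √52.8489 = 7.2697

7.270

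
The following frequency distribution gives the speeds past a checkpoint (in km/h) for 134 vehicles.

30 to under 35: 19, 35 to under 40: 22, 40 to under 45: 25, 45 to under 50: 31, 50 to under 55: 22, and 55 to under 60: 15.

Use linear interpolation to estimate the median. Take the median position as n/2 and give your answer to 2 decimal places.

Cumulative frequencies: 19, 41, 66, 97, 119, 134
n = 134; position = n/2 = 67.
This falls in the class 45 to under 50: L = 45, F = 66, f = 31, h = 5.
Median ≈ 45 + ((67 − 66) / 31) × 5 = 45.1613

45.16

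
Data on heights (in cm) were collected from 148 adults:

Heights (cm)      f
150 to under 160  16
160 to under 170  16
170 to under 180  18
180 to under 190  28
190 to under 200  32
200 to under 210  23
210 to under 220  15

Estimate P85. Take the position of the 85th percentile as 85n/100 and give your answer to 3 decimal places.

Cumulative frequencies: 16, 32, 50, 78, 110, 133, 148
n = 148; position = 85n/100 = 125.8.
This falls in the class 200 to under 210: L = 200, F = 110, f = 23, h = 10.
85th percentile ≈ 200 + ((125.8 − 110) / 23) × 10 = 206.8696

206.870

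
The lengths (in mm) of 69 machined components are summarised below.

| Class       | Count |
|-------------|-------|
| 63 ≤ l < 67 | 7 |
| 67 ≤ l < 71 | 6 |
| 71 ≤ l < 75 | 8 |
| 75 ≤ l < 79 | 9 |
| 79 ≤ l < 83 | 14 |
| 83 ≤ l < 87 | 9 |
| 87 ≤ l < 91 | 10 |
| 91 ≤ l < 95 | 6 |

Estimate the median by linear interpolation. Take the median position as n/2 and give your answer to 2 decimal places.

Cumulative frequencies: 7, 13, 21, 30, 44, 53, 63, 69
n = 69; position = n/2 = 34.5.
This falls in the class 79 ≤ l < 83: L = 79, F = 30, f = 14, h = 4.
Median ≈ 79 + ((34.5 − 30) / 14) × 4 = 80.2857

80.29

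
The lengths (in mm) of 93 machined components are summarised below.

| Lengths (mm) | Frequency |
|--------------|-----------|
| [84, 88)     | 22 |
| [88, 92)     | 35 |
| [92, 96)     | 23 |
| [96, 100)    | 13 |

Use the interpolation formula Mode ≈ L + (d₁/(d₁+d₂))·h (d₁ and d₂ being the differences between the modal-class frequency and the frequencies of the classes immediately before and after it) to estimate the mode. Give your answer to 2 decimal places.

Modal class: [88, 92) (highest frequency 35).
d₁ = 35 − 22 = 13, d₂ = 35 − 23 = 12
Mode ≈ 88 + (13/(13+12)) × 4 = 88 + 2.0800 = 90.0800

90.08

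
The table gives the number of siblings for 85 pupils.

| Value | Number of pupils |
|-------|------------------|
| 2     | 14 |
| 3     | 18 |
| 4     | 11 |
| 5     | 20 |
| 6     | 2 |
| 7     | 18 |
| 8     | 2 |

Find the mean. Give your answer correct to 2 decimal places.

4.47

Values: 2, 3, 4, 5, 6, 7, 8
Σfx = 14×2 + 18×3 + 11×4 + 20×5 + 2×6 + 18×7 + 2×8 = 380
n = Σf = 85
Mean = 380 / 85 = 4.4706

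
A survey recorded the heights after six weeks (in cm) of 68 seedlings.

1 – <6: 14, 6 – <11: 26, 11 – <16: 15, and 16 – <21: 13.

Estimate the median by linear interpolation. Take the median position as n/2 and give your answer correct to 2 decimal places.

9.85

Cumulative frequencies: 14, 40, 55, 68
n = 68; position = n/2 = 34.
This falls in the class 6 – <11: L = 6, F = 14, f = 26, h = 5.
Median ≈ 6 + ((34 − 14) / 26) × 5 = 9.8462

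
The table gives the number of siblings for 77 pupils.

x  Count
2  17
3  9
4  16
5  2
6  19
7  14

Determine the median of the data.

4

Cumulative frequencies: 17, 26, 42, 44, 63, 77
n = 77, so the median is the value in position (n+1)/2 = 39.
Position 39 falls at value 4.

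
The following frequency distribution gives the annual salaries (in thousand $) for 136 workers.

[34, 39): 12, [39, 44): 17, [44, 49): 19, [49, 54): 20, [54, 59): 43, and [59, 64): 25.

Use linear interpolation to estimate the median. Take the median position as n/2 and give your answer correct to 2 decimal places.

54.00

Cumulative frequencies: 12, 29, 48, 68, 111, 136
n = 136; position = n/2 = 68.
This falls in the class [49, 54): L = 49, F = 48, f = 20, h = 5.
Median ≈ 49 + ((68 − 48) / 20) × 5 = 54.0000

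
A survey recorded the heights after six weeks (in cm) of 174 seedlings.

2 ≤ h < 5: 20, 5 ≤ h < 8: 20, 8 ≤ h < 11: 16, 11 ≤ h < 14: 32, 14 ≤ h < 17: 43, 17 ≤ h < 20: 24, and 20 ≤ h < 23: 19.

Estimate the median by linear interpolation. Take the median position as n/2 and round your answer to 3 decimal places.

Cumulative frequencies: 20, 40, 56, 88, 131, 155, 174
n = 174; position = n/2 = 87.
This falls in the class 11 ≤ h < 14: L = 11, F = 56, f = 32, h = 3.
Median ≈ 11 + ((87 − 56) / 32) × 3 = 13.9062

13.906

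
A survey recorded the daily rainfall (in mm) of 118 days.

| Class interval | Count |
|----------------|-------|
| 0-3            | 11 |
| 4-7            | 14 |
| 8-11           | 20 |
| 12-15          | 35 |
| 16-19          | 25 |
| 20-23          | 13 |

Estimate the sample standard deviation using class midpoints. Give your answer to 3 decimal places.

5.781

Midpoints: 1.5, 5.5, 9.5, 13.5, 17.5, 21.5
n = 118, Σfm = 1473, mean = 12.4831
Σfm² = 22297.5
Σf(m − x̄)² = Σfm² − (Σfm)²/n = 22297.5 − 1473²/118 = 3909.9661
Sample variance = 3909.9661 / 117 = 33.4185
Standard deviation = √33.4185 = 5.7809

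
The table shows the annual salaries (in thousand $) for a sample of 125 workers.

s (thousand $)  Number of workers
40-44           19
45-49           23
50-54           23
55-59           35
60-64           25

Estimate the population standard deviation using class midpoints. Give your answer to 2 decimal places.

6.77

Midpoints: 42, 47, 52, 57, 62
n = 125, Σfm = 6620, mean = 52.9600
Σfm² = 356330
Σf(m − x̄)² = Σfm² − (Σfm)²/n = 356330 − 6620²/125 = 5734.8000
Population variance = 5734.8000 / 125 = 45.8784
Standard deviation = √45.8784 = 6.7734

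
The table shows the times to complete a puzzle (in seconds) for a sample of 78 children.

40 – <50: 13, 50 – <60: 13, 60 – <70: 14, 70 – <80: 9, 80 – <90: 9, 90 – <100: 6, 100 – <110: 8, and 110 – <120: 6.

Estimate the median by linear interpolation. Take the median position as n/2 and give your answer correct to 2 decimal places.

69.29

Cumulative frequencies: 13, 26, 40, 49, 58, 64, 72, 78
n = 78; position = n/2 = 39.
This falls in the class 60 – <70: L = 60, F = 26, f = 14, h = 10.
Median ≈ 60 + ((39 − 26) / 14) × 10 = 69.2857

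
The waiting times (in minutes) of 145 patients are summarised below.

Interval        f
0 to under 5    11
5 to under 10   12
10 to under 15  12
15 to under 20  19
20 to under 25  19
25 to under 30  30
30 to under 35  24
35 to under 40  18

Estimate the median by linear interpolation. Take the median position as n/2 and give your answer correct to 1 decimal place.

24.9

Cumulative frequencies: 11, 23, 35, 54, 73, 103, 127, 145
n = 145; position = n/2 = 72.5.
This falls in the class 20 to under 25: L = 20, F = 54, f = 19, h = 5.
Median ≈ 20 + ((72.5 − 54) / 19) × 5 = 24.8684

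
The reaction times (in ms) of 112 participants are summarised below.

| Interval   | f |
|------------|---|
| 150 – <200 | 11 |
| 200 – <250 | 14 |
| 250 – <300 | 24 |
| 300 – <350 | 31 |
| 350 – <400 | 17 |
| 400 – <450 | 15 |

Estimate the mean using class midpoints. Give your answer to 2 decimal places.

308.04

Midpoints: 175, 225, 275, 325, 375, 425
Σfm = 11×175 + 14×225 + 24×275 + 31×325 + 17×375 + 15×425 = 34500
n = Σf = 112
Mean = 34500 / 112 = 308.0357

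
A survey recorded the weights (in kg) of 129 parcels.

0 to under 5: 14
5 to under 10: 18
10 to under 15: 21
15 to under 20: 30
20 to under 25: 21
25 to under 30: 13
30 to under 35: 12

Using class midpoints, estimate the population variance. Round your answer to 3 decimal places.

77.135

Midpoints: 2.5, 7.5, 12.5, 17.5, 22.5, 27.5, 32.5
n = 129, Σfm = 2177.5, mean = 16.8798
Σfm² = 46706.25
Σf(m − x̄)² = Σfm² − (Σfm)²/n = 46706.25 − 2177.5²/129 = 9950.3876
Population variance = 9950.3876 / 129 = 77.1348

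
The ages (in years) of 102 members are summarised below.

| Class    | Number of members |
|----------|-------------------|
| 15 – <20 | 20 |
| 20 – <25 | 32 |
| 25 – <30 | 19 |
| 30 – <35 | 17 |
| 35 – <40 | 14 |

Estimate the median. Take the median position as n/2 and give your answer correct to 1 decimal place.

Cumulative frequencies: 20, 52, 71, 88, 102
n = 102; position = n/2 = 51.
This falls in the class 20 – <25: L = 20, F = 20, f = 32, h = 5.
Median ≈ 20 + ((51 − 20) / 32) × 5 = 24.8438

24.8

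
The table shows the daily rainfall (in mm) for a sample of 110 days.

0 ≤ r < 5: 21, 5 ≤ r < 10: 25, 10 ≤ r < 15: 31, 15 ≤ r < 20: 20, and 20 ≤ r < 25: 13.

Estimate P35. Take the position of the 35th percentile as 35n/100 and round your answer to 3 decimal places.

Cumulative frequencies: 21, 46, 77, 97, 110
n = 110; position = 35n/100 = 38.5.
This falls in the class 5 ≤ r < 10: L = 5, F = 21, f = 25, h = 5.
35th percentile ≈ 5 + ((38.5 − 21) / 25) × 5 = 8.5000

8.500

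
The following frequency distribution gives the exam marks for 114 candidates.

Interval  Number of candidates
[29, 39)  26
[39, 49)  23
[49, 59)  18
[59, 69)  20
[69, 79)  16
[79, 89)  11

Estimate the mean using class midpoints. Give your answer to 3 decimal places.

Midpoints: 34, 44, 54, 64, 74, 84
Σfm = 26×34 + 23×44 + 18×54 + 20×64 + 16×74 + 11×84 = 6256
n = Σf = 114
Mean = 6256 / 114 = 54.8772

54.877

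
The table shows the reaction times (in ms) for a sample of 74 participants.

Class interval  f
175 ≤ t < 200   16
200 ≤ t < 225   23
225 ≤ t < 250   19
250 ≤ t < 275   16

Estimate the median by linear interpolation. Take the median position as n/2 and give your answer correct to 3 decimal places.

222.826

Cumulative frequencies: 16, 39, 58, 74
n = 74; position = n/2 = 37.
This falls in the class 200 ≤ t < 225: L = 200, F = 16, f = 23, h = 25.
Median ≈ 200 + ((37 − 16) / 23) × 25 = 222.8261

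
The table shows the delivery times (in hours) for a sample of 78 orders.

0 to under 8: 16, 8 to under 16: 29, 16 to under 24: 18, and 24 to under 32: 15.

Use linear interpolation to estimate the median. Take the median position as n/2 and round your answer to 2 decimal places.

14.34

Cumulative frequencies: 16, 45, 63, 78
n = 78; position = n/2 = 39.
This falls in the class 8 to under 16: L = 8, F = 16, f = 29, h = 8.
Median ≈ 8 + ((39 − 16) / 29) × 8 = 14.3448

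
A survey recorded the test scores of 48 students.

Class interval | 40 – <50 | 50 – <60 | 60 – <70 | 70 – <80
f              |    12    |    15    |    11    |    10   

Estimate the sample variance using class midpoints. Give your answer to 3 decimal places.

118.041

Midpoints: 45, 55, 65, 75
n = 48, Σfm = 2830, mean = 58.9583
Σfm² = 172400
Σf(m − x̄)² = Σfm² − (Σfm)²/n = 172400 − 2830²/48 = 5547.9167
Sample variance = 5547.9167 / 47 = 118.0408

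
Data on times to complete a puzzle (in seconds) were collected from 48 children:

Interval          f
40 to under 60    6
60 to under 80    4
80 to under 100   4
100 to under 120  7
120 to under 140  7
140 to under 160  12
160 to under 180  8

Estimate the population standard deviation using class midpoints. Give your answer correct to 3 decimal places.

Midpoints: 50, 70, 90, 110, 130, 150, 170
n = 48, Σfm = 5780, mean = 120.4167
Σfm² = 771200
Σf(m − x̄)² = Σfm² − (Σfm)²/n = 771200 − 5780²/48 = 75191.6667
Population variance = 75191.6667 / 48 = 1566.4931
Standard deviation = √1566.4931 = 39.5789

39.579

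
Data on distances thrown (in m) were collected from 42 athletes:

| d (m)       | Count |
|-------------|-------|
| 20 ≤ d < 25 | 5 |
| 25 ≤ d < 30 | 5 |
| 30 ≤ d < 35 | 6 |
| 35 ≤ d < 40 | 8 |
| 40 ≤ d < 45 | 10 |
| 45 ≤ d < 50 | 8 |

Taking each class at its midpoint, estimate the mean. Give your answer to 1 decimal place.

Midpoints: 22.5, 27.5, 32.5, 37.5, 42.5, 47.5
Σfm = 5×22.5 + 5×27.5 + 6×32.5 + 8×37.5 + 10×42.5 + 8×47.5 = 1550
n = Σf = 42
Mean = 1550 / 42 = 36.9048

36.9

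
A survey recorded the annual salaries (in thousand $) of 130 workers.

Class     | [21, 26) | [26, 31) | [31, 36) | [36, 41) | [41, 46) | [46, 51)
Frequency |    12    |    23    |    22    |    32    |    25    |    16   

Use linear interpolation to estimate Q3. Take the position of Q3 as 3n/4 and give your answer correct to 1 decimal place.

42.7

Cumulative frequencies: 12, 35, 57, 89, 114, 130
n = 130; position = 3n/4 = 97.5.
This falls in the class [41, 46): L = 41, F = 89, f = 25, h = 5.
Upper quartile ≈ 41 + ((97.5 − 89) / 25) × 5 = 42.7000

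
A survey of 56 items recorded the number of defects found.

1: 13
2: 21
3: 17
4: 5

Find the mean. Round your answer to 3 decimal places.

2.250

Values: 1, 2, 3, 4
Σfx = 13×1 + 21×2 + 17×3 + 5×4 = 126
n = Σf = 56
Mean = 126 / 56 = 2.2500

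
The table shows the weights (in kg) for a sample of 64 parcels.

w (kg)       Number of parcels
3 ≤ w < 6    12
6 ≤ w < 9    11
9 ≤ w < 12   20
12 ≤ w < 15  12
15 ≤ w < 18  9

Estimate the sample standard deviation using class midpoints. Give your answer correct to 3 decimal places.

3.903

Midpoints: 4.5, 7.5, 10.5, 13.5, 16.5
n = 64, Σfm = 657, mean = 10.2656
Σfm² = 7704
Σf(m − x̄)² = Σfm² − (Σfm)²/n = 7704 − 657²/64 = 959.4844
Sample variance = 959.4844 / 63 = 15.2299
Standard deviation = √15.2299 = 3.9026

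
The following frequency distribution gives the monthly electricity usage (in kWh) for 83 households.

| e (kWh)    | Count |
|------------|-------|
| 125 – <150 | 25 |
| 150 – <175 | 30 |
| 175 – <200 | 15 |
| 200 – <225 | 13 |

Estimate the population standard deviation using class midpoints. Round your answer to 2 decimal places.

25.88

Midpoints: 137.5, 162.5, 187.5, 212.5
n = 83, Σfm = 13887.5, mean = 167.3193
Σfm² = 2379218.75
Σf(m − x̄)² = Σfm² − (Σfm)²/n = 2379218.75 − 13887.5²/83 = 55572.2892
Population variance = 55572.2892 / 83 = 669.5457
Standard deviation = √669.5457 = 25.8756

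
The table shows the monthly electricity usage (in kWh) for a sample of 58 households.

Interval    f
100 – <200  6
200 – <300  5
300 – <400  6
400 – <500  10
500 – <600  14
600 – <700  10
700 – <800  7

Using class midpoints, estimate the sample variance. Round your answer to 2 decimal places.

33227.47

Midpoints: 150, 250, 350, 450, 550, 650, 750
n = 58, Σfm = 28200, mean = 486.2069
Σfm² = 15605000
Σf(m − x̄)² = Σfm² − (Σfm)²/n = 15605000 − 28200²/58 = 1893965.5172
Sample variance = 1893965.5172 / 57 = 33227.4652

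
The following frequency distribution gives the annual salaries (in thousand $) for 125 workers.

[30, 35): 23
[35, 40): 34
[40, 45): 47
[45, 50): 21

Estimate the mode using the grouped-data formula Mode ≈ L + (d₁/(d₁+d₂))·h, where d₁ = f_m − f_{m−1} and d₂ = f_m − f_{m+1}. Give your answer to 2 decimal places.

Modal class: [40, 45) (highest frequency 47).
d₁ = 47 − 34 = 13, d₂ = 47 − 21 = 26
Mode ≈ 40 + (13/(13+26)) × 5 = 40 + 1.6667 = 41.6667

41.67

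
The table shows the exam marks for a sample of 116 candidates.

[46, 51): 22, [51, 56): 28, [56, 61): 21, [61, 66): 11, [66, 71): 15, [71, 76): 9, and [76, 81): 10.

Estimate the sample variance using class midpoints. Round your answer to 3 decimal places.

90.615

Midpoints: 48.5, 53.5, 58.5, 63.5, 68.5, 73.5, 78.5
n = 116, Σfm = 6966, mean = 60.0517
Σfm² = 428741
Σf(m − x̄)² = Σfm² − (Σfm)²/n = 428741 − 6966²/116 = 10420.6897
Sample variance = 10420.6897 / 115 = 90.6147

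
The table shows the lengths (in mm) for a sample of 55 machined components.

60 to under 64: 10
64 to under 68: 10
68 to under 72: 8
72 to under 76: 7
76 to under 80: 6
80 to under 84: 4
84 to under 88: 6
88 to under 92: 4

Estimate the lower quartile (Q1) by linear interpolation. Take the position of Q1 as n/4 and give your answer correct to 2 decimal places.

Cumulative frequencies: 10, 20, 28, 35, 41, 45, 51, 55
n = 55; position = n/4 = 13.75.
This falls in the class 64 to under 68: L = 64, F = 10, f = 10, h = 4.
Lower quartile ≈ 64 + ((13.75 − 10) / 10) × 4 = 65.5000

65.50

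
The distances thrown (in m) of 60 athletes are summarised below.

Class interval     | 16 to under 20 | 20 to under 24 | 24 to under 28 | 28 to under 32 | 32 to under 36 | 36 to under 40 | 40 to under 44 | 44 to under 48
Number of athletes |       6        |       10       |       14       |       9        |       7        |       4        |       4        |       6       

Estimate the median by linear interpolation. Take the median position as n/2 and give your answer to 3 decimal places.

28.000

Cumulative frequencies: 6, 16, 30, 39, 46, 50, 54, 60
n = 60; position = n/2 = 30.
This falls in the class 24 to under 28: L = 24, F = 16, f = 14, h = 4.
Median ≈ 24 + ((30 − 16) / 14) × 4 = 28.0000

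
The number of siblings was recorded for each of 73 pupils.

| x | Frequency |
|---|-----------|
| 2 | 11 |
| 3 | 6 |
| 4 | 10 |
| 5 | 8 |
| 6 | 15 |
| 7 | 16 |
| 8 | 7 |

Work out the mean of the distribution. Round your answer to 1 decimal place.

5.2

Values: 2, 3, 4, 5, 6, 7, 8
Σfx = 11×2 + 6×3 + 10×4 + 8×5 + 15×6 + 16×7 + 7×8 = 378
n = Σf = 73
Mean = 378 / 73 = 5.1781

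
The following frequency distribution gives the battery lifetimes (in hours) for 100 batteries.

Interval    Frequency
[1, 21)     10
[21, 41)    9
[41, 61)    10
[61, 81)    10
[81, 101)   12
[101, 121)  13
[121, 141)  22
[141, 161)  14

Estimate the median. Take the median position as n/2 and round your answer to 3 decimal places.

99.333

Cumulative frequencies: 10, 19, 29, 39, 51, 64, 86, 100
n = 100; position = n/2 = 50.
This falls in the class [81, 101): L = 81, F = 39, f = 12, h = 20.
Median ≈ 81 + ((50 − 39) / 12) × 20 = 99.3333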